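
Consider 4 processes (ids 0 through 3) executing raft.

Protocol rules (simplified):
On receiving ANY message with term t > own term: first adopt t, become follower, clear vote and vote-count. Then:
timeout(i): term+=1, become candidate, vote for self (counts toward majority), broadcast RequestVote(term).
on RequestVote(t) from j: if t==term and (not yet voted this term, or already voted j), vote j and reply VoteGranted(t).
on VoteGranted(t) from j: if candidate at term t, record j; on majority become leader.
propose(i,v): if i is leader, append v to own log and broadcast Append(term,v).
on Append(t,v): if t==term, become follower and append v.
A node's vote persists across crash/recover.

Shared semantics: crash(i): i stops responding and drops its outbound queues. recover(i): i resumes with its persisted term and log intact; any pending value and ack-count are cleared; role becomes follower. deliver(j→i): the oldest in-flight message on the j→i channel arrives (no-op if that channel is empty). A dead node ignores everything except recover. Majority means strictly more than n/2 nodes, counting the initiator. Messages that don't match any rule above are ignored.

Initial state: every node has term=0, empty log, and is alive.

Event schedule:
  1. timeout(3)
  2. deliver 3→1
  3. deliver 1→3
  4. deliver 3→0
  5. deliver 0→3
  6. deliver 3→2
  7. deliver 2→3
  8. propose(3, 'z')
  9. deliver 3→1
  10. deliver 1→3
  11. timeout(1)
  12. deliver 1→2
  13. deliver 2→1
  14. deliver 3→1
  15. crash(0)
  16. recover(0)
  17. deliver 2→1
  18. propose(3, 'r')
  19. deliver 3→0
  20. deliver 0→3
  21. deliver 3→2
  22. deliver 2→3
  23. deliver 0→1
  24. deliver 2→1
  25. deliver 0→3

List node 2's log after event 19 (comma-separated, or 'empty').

empty

step 1 timeout(3): 3={cand,t=1,log=-}
step 2 deliver 3→1: 1={foll,t=1,log=-}
step 3 deliver 1→3: —
step 4 deliver 3→0: 0={foll,t=1,log=-}
step 5 deliver 0→3: 3={lead,t=1,log=-}
step 6 deliver 3→2: 2={foll,t=1,log=-}
step 7 deliver 2→3: —
step 8 propose(3,'z'): 3={lead,t=1,log=z}
step 9 deliver 3→1: 1={foll,t=1,log=z}
step 10 deliver 1→3: —
step 11 timeout(1): 1={cand,t=2,log=z}
step 12 deliver 1→2: 2={foll,t=2,log=-}
step 13 deliver 2→1: —
step 14 deliver 3→1: —
step 15 crash(0): 0={✗foll,t=1,log=-}
step 16 recover(0): 0={foll,t=1,log=-}
step 17 deliver 2→1: —
step 18 propose(3,'r'): 3={lead,t=1,log=z,r}
step 19 deliver 3→0: 0={foll,t=1,log=z}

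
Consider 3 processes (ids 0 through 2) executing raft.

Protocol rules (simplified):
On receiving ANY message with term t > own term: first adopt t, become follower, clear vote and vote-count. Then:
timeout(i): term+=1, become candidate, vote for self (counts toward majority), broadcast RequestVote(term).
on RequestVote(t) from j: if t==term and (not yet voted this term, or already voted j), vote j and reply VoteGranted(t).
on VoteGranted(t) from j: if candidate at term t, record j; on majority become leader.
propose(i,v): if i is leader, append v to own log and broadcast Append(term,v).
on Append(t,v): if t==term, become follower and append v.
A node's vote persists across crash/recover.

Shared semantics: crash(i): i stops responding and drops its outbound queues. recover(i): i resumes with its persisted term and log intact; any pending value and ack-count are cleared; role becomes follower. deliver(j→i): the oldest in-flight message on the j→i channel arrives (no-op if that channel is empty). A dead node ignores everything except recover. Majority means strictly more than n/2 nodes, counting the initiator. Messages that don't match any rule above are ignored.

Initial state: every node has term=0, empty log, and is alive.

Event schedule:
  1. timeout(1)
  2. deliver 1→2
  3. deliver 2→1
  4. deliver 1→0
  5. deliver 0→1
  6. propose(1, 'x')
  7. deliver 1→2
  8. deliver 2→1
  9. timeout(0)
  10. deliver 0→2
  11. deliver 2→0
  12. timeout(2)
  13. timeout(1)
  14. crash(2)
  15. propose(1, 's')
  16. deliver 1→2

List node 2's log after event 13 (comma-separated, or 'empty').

[1] timeout(1) → N1(cand t1 [-])
[2] deliver 1→2 → N2(foll t1 [-])
[3] deliver 2→1 → N1(lead t1 [-])
[4] deliver 1→0 → N0(foll t1 [-])
[5] deliver 0→1 → ∅
[6] propose(1,'x') → N1(lead t1 [x])
[7] deliver 1→2 → N2(foll t1 [x])
[8] deliver 2→1 → ∅
[9] timeout(0) → N0(cand t2 [-])
[10] deliver 0→2 → N2(foll t2 [x])
[11] deliver 2→0 → N0(lead t2 [-])
[12] timeout(2) → N2(cand t3 [x])
[13] timeout(1) → N1(cand t2 [x])

x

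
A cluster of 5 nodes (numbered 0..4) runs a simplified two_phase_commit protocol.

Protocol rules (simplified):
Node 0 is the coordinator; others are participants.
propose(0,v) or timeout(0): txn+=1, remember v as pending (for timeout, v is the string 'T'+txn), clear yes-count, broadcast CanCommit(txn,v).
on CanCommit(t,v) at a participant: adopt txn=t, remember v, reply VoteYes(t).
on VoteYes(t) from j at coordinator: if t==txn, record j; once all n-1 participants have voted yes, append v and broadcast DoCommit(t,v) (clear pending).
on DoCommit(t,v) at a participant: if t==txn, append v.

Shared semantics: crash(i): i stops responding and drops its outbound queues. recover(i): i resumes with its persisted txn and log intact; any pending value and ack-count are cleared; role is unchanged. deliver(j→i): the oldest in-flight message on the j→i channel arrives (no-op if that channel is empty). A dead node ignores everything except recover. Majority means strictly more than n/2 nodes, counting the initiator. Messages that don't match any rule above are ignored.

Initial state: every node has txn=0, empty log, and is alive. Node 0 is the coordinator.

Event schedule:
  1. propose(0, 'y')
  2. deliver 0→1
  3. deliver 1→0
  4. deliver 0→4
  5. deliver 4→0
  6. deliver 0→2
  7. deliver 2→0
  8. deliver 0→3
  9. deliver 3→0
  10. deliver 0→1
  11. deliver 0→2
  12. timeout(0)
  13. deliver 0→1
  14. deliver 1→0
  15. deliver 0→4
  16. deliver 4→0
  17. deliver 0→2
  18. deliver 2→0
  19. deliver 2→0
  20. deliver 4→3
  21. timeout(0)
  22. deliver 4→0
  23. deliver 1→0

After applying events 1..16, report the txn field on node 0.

2

step 1 propose(0,'y'): 0={coor,t=1,log=-}
step 2 deliver 0→1: 1={part,t=1,log=-}
step 3 deliver 1→0: —
step 4 deliver 0→4: 4={part,t=1,log=-}
step 5 deliver 4→0: —
step 6 deliver 0→2: 2={part,t=1,log=-}
step 7 deliver 2→0: —
step 8 deliver 0→3: 3={part,t=1,log=-}
step 9 deliver 3→0: 0={coor,t=1,log=y}
step 10 deliver 0→1: 1={part,t=1,log=y}
step 11 deliver 0→2: 2={part,t=1,log=y}
step 12 timeout(0): 0={coor,t=2,log=y}
step 13 deliver 0→1: 1={part,t=2,log=y}
step 14 deliver 1→0: —
step 15 deliver 0→4: 4={part,t=1,log=y}
step 16 deliver 4→0: —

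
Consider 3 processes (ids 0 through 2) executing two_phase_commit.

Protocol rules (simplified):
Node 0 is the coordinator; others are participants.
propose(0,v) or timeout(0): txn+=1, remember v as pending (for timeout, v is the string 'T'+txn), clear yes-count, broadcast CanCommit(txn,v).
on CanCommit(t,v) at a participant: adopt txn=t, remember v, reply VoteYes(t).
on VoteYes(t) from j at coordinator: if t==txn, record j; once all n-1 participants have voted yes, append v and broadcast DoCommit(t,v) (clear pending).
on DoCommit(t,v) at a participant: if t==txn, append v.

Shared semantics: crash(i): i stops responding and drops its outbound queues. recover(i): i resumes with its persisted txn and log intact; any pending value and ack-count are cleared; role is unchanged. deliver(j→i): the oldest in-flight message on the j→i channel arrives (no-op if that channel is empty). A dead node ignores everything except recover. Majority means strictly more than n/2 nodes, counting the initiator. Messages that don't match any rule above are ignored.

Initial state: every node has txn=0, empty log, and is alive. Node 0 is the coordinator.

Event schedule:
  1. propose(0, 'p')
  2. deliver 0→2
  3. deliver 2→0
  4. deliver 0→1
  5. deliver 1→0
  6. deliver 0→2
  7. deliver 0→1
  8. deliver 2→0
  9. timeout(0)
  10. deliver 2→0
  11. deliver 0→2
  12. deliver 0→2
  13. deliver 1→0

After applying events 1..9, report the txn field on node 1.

1. propose(0,'p'):  <0:coor t1 ->
2. deliver 0→2:  <2:part t1 ->
3. deliver 2→0:  nop
4. deliver 0→1:  <1:part t1 ->
5. deliver 1→0:  <0:coor t1 p>
6. deliver 0→2:  <2:part t1 p>
7. deliver 0→1:  <1:part t1 p>
8. deliver 2→0:  nop
9. timeout(0):  <0:coor t2 p>

1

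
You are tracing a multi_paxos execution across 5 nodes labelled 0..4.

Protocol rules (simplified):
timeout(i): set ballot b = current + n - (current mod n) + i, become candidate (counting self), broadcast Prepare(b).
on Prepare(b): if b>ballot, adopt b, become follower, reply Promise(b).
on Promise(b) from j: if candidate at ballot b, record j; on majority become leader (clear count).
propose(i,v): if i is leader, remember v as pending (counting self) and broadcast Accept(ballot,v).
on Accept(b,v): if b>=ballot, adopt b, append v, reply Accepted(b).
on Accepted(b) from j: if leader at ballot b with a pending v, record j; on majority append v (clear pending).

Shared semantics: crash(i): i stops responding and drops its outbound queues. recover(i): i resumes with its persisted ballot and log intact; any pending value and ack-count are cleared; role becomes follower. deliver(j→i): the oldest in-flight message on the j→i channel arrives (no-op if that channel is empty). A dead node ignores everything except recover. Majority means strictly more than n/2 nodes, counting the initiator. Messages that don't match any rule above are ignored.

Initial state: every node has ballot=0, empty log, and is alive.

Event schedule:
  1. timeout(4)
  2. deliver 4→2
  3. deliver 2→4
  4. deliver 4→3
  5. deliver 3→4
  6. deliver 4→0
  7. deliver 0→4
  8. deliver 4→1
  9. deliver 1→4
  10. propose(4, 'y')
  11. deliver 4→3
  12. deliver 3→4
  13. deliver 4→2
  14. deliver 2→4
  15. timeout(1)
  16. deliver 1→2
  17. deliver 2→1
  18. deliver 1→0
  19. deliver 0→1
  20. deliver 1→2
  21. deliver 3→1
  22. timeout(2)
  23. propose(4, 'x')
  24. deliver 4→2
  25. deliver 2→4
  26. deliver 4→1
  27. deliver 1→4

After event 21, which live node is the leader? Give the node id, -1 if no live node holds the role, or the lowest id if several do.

1

e1 timeout(4): 4[cand,b=9,-]
e2 deliver 4→2: 2[foll,b=9,-]
e3 deliver 2→4: ·
e4 deliver 4→3: 3[foll,b=9,-]
e5 deliver 3→4: 4[lead,b=9,-]
e6 deliver 4→0: 0[foll,b=9,-]
e7 deliver 0→4: ·
e8 deliver 4→1: 1[foll,b=9,-]
e9 deliver 1→4: ·
e10 propose(4,'y'): ·
e11 deliver 4→3: 3[foll,b=9,y]
e12 deliver 3→4: ·
e13 deliver 4→2: 2[foll,b=9,y]
e14 deliver 2→4: 4[lead,b=9,y]
e15 timeout(1): 1[cand,b=11,-]
e16 deliver 1→2: 2[foll,b=11,y]
e17 deliver 2→1: ·
e18 deliver 1→0: 0[foll,b=11,-]
e19 deliver 0→1: 1[lead,b=11,-]
e20 deliver 1→2: ·
e21 deliver 3→1: ·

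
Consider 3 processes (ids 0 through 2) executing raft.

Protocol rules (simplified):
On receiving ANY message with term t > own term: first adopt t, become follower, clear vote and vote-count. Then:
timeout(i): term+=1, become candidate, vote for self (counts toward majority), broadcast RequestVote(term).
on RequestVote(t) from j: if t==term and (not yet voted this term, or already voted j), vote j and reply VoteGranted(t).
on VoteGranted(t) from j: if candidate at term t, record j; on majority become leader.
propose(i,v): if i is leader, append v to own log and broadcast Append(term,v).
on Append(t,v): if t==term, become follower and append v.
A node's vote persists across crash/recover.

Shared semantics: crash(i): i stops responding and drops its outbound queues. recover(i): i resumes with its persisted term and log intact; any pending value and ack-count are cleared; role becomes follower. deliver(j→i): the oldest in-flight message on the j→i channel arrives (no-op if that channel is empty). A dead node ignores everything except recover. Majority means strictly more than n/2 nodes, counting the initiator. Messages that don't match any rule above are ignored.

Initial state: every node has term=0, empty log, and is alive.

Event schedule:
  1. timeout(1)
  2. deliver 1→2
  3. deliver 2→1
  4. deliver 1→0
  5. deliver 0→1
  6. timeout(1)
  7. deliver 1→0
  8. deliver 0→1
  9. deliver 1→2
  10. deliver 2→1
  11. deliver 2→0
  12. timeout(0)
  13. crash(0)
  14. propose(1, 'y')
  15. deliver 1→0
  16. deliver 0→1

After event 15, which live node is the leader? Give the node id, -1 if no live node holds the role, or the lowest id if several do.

1

e1 timeout(1): 1[cand,t=1,-]
e2 deliver 1→2: 2[foll,t=1,-]
e3 deliver 2→1: 1[lead,t=1,-]
e4 deliver 1→0: 0[foll,t=1,-]
e5 deliver 0→1: ·
e6 timeout(1): 1[cand,t=2,-]
e7 deliver 1→0: 0[foll,t=2,-]
e8 deliver 0→1: 1[lead,t=2,-]
e9 deliver 1→2: 2[foll,t=2,-]
e10 deliver 2→1: ·
e11 deliver 2→0: ·
e12 timeout(0): 0[cand,t=3,-]
e13 crash(0): 0[✗cand,t=3,-]
e14 propose(1,'y'): 1[lead,t=2,y]
e15 deliver 1→0: ·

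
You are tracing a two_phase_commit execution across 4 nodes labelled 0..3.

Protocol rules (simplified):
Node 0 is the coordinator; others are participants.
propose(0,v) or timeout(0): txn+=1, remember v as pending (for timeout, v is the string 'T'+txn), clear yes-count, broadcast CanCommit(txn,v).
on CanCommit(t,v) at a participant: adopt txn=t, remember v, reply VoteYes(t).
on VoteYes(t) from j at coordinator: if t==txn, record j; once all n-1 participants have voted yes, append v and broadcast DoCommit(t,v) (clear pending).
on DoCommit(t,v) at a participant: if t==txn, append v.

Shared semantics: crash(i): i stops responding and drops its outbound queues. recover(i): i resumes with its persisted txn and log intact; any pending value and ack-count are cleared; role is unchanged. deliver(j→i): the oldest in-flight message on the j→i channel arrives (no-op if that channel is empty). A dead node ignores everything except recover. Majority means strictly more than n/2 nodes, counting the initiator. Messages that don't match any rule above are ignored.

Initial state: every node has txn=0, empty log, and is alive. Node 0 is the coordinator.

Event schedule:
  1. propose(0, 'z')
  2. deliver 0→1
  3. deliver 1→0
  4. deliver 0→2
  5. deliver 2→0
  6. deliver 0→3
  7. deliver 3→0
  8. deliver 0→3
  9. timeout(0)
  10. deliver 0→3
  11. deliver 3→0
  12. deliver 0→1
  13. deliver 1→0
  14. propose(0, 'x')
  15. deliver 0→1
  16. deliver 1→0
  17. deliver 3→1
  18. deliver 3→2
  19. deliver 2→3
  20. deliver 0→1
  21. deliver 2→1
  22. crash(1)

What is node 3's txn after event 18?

2

e1 propose(0,'z'): 0[coor,t=1,-]
e2 deliver 0→1: 1[part,t=1,-]
e3 deliver 1→0: ·
e4 deliver 0→2: 2[part,t=1,-]
e5 deliver 2→0: ·
e6 deliver 0→3: 3[part,t=1,-]
e7 deliver 3→0: 0[coor,t=1,z]
e8 deliver 0→3: 3[part,t=1,z]
e9 timeout(0): 0[coor,t=2,z]
e10 deliver 0→3: 3[part,t=2,z]
e11 deliver 3→0: ·
e12 deliver 0→1: 1[part,t=1,z]
e13 deliver 1→0: ·
e14 propose(0,'x'): 0[coor,t=3,z]
e15 deliver 0→1: 1[part,t=2,z]
e16 deliver 1→0: ·
e17 deliver 3→1: ·
e18 deliver 3→2: ·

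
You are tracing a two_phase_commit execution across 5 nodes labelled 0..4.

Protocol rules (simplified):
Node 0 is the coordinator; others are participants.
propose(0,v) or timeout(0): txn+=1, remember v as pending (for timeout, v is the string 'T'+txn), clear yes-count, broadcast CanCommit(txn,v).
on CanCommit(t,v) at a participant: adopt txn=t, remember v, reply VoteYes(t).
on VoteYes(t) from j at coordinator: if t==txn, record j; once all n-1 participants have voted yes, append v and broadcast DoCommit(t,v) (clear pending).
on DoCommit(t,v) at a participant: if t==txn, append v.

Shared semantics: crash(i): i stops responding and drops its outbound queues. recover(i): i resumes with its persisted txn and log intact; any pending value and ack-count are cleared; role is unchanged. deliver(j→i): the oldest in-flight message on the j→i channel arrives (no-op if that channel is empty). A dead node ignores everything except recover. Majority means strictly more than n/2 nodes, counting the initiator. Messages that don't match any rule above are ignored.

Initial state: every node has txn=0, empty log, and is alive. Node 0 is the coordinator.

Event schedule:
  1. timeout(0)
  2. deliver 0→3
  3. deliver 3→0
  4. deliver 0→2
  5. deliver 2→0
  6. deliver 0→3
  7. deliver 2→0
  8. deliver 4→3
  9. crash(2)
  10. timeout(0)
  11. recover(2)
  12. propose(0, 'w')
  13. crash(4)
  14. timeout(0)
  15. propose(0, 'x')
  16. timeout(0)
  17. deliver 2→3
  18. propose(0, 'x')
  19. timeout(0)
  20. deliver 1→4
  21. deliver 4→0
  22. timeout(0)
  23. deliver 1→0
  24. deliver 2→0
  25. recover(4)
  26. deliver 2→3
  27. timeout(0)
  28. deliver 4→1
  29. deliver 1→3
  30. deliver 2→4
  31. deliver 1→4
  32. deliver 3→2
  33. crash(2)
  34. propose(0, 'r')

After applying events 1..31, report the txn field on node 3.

1. timeout(0):  <0:coor t1 ->
2. deliver 0→3:  <3:part t1 ->
3. deliver 3→0:  nop
4. deliver 0→2:  <2:part t1 ->
5. deliver 2→0:  nop
6. deliver 0→3:  nop
7. deliver 2→0:  nop
8. deliver 4→3:  nop
9. crash(2):  <2:✗part t1 ->
10. timeout(0):  <0:coor t2 ->
11. recover(2):  <2:part t1 ->
12. propose(0,'w'):  <0:coor t3 ->
13. crash(4):  <4:✗part t0 ->
14. timeout(0):  <0:coor t4 ->
15. propose(0,'x'):  <0:coor t5 ->
16. timeout(0):  <0:coor t6 ->
17. deliver 2→3:  nop
18. propose(0,'x'):  <0:coor t7 ->
19. timeout(0):  <0:coor t8 ->
20. deliver 1→4:  nop
21. deliver 4→0:  nop
22. timeout(0):  <0:coor t9 ->
23. deliver 1→0:  nop
24. deliver 2→0:  nop
25. recover(4):  <4:part t0 ->
26. deliver 2→3:  nop
27. timeout(0):  <0:coor t10 ->
28. deliver 4→1:  nop
29. deliver 1→3:  nop
30. deliver 2→4:  nop
31. deliver 1→4:  nop

1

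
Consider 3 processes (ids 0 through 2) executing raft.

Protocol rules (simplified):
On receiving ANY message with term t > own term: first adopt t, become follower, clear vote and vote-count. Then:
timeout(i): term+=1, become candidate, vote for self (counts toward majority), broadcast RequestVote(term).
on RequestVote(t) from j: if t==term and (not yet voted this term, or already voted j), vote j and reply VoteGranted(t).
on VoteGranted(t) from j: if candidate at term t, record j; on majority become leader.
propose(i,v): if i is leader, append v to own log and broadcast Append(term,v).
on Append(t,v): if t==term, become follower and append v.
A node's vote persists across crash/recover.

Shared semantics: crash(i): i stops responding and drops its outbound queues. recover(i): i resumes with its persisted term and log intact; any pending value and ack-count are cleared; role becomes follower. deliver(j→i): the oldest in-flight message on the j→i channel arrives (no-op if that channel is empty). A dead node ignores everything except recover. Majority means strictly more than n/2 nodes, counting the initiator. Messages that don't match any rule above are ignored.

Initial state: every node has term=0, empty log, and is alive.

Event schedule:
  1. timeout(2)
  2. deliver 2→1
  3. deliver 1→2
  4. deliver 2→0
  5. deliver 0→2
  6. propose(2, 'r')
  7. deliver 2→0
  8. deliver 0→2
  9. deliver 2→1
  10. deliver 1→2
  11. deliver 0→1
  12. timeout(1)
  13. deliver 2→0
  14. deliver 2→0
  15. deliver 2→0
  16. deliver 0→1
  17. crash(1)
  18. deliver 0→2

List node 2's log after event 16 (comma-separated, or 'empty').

r

1. timeout(2):  <2:cand t1 ->
2. deliver 2→1:  <1:foll t1 ->
3. deliver 1→2:  <2:lead t1 ->
4. deliver 2→0:  <0:foll t1 ->
5. deliver 0→2:  nop
6. propose(2,'r'):  <2:lead t1 r>
7. deliver 2→0:  <0:foll t1 r>
8. deliver 0→2:  nop
9. deliver 2→1:  <1:foll t1 r>
10. deliver 1→2:  nop
11. deliver 0→1:  nop
12. timeout(1):  <1:cand t2 r>
13. deliver 2→0:  nop
14. deliver 2→0:  nop
15. deliver 2→0:  nop
16. deliver 0→1:  nop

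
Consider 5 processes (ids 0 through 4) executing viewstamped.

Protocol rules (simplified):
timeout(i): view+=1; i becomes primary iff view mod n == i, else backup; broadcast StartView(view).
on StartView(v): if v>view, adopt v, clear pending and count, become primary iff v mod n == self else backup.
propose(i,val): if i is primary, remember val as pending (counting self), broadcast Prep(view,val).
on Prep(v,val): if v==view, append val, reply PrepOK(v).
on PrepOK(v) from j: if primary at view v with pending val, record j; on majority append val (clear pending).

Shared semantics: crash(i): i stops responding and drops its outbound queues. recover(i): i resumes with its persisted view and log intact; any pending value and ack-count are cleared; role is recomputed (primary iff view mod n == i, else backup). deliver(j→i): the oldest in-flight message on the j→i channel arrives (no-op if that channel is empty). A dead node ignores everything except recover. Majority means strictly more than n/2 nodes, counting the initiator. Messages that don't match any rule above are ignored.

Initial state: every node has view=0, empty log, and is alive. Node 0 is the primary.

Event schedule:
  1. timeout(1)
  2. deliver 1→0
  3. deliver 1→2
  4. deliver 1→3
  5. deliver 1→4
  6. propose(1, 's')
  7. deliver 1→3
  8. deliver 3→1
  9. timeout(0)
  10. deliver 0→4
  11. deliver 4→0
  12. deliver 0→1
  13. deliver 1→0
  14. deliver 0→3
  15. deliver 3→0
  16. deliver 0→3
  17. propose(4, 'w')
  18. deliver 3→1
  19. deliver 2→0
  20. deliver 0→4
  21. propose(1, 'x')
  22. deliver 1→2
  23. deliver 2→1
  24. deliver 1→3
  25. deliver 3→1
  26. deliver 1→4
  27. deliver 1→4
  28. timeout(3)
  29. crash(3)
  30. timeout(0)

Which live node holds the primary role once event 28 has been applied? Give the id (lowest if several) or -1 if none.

[1] timeout(1) → N1(prim v1 [-])
[2] deliver 1→0 → N0(back v1 [-])
[3] deliver 1→2 → N2(back v1 [-])
[4] deliver 1→3 → N3(back v1 [-])
[5] deliver 1→4 → N4(back v1 [-])
[6] propose(1,'s') → ∅
[7] deliver 1→3 → N3(back v1 [s])
[8] deliver 3→1 → ∅
[9] timeout(0) → N0(back v2 [-])
[10] deliver 0→4 → N4(back v2 [-])
[11] deliver 4→0 → ∅
[12] deliver 0→1 → N1(back v2 [-])
[13] deliver 1→0 → ∅
[14] deliver 0→3 → N3(back v2 [s])
[15] deliver 3→0 → ∅
[16] deliver 0→3 → ∅
[17] propose(4,'w') → ∅
[18] deliver 3→1 → ∅
[19] deliver 2→0 → ∅
[20] deliver 0→4 → ∅
[21] propose(1,'x') → ∅
[22] deliver 1→2 → N2(back v1 [s])
[23] deliver 2→1 → ∅
[24] deliver 1→3 → ∅
[25] deliver 3→1 → ∅
[26] deliver 1→4 → ∅
[27] deliver 1→4 → ∅
[28] timeout(3) → N3(prim v3 [s])

3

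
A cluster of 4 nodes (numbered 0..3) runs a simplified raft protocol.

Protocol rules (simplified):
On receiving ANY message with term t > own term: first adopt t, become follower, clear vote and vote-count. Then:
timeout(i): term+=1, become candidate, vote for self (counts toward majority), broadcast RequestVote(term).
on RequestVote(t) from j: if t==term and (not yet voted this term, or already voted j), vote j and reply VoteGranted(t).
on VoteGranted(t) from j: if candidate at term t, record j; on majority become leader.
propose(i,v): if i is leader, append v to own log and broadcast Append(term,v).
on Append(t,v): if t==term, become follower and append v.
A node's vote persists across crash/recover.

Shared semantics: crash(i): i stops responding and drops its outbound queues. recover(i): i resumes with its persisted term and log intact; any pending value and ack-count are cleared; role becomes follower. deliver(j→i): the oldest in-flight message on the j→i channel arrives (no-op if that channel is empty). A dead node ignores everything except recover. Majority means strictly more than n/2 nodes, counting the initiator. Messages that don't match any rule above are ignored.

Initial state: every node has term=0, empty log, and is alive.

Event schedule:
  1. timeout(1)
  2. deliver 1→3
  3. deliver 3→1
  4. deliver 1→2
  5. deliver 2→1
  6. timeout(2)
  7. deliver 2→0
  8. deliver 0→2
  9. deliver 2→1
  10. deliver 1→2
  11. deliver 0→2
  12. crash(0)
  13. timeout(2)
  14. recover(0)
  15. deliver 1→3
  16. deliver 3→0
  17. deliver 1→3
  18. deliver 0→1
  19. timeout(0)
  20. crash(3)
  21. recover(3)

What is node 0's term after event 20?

1. timeout(1):  <1:cand t1 ->
2. deliver 1→3:  <3:foll t1 ->
3. deliver 3→1:  nop
4. deliver 1→2:  <2:foll t1 ->
5. deliver 2→1:  <1:lead t1 ->
6. timeout(2):  <2:cand t2 ->
7. deliver 2→0:  <0:foll t2 ->
8. deliver 0→2:  nop
9. deliver 2→1:  <1:foll t2 ->
10. deliver 1→2:  <2:lead t2 ->
11. deliver 0→2:  nop
12. crash(0):  <0:✗foll t2 ->
13. timeout(2):  <2:cand t3 ->
14. recover(0):  <0:foll t2 ->
15. deliver 1→3:  nop
16. deliver 3→0:  nop
17. deliver 1→3:  nop
18. deliver 0→1:  nop
19. timeout(0):  <0:cand t3 ->
20. crash(3):  <3:✗foll t1 ->

3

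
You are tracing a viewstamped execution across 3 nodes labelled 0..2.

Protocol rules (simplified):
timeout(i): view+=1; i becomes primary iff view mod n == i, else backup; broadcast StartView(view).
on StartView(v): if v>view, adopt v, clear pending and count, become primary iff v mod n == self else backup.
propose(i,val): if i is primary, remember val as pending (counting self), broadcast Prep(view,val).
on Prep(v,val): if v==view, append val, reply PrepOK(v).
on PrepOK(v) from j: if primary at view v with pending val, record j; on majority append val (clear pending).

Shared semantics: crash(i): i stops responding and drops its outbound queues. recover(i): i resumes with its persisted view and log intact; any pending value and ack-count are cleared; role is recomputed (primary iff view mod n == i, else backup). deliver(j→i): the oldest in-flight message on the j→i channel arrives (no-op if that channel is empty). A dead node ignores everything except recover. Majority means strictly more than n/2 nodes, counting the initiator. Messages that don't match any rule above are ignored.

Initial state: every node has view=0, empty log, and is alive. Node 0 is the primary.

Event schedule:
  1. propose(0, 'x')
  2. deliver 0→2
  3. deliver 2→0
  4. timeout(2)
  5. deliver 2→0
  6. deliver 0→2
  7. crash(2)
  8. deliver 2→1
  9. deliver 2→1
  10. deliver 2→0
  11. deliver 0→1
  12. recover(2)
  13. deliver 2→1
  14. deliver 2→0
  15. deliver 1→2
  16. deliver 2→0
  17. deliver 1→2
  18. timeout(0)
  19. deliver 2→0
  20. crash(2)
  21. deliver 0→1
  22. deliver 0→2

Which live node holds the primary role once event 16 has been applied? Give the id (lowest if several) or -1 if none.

-1

e1 propose(0,'x'): ·
e2 deliver 0→2: 2[back,v=0,x]
e3 deliver 2→0: 0[prim,v=0,x]
e4 timeout(2): 2[back,v=1,x]
e5 deliver 2→0: 0[back,v=1,x]
e6 deliver 0→2: ·
e7 crash(2): 2[✗back,v=1,x]
e8 deliver 2→1: ·
e9 deliver 2→1: ·
e10 deliver 2→0: ·
e11 deliver 0→1: 1[back,v=0,x]
e12 recover(2): 2[back,v=1,x]
e13 deliver 2→1: ·
e14 deliver 2→0: ·
e15 deliver 1→2: ·
e16 deliver 2→0: ·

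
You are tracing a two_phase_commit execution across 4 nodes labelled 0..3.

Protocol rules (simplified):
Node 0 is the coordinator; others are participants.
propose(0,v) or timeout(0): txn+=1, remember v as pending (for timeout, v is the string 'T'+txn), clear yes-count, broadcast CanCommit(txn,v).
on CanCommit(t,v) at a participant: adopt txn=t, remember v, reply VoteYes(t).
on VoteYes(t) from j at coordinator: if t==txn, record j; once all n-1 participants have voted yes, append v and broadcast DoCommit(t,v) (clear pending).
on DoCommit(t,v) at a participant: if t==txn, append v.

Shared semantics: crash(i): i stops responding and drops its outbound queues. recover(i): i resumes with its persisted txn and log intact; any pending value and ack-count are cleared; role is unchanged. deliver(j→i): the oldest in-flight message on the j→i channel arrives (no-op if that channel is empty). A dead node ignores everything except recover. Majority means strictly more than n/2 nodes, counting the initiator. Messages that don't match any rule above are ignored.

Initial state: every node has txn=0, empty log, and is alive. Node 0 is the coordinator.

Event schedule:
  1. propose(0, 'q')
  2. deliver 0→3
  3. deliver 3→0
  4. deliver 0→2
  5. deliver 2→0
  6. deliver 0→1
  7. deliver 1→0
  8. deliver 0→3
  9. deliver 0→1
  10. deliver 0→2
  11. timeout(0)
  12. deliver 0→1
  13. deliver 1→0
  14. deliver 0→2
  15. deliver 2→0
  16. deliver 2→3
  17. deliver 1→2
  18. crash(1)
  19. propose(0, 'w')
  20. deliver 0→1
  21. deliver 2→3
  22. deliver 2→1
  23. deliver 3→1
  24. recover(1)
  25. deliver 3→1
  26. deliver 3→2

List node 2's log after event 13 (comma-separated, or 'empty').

q

1. propose(0,'q'):  <0:coor t1 ->
2. deliver 0→3:  <3:part t1 ->
3. deliver 3→0:  nop
4. deliver 0→2:  <2:part t1 ->
5. deliver 2→0:  nop
6. deliver 0→1:  <1:part t1 ->
7. deliver 1→0:  <0:coor t1 q>
8. deliver 0→3:  <3:part t1 q>
9. deliver 0→1:  <1:part t1 q>
10. deliver 0→2:  <2:part t1 q>
11. timeout(0):  <0:coor t2 q>
12. deliver 0→1:  <1:part t2 q>
13. deliver 1→0:  nop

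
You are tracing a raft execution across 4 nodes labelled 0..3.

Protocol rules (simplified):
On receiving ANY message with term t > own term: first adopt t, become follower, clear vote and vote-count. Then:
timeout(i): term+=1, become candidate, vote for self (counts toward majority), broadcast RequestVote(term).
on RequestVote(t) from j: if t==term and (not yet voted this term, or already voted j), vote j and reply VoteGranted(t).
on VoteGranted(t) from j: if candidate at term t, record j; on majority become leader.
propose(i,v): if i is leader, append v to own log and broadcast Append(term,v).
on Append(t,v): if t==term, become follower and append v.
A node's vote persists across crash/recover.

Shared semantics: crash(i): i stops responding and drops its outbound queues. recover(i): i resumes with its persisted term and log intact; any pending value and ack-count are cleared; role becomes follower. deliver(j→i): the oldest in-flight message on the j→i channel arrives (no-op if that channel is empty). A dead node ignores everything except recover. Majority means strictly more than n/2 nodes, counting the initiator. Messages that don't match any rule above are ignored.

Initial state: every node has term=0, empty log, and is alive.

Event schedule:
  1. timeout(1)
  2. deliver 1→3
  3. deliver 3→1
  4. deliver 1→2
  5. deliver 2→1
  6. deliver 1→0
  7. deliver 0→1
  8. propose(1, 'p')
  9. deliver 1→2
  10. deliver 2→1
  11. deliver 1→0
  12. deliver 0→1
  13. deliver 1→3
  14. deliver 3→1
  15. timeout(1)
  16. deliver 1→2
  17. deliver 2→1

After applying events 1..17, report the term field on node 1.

2

1. timeout(1):  <1:cand t1 ->
2. deliver 1→3:  <3:foll t1 ->
3. deliver 3→1:  nop
4. deliver 1→2:  <2:foll t1 ->
5. deliver 2→1:  <1:lead t1 ->
6. deliver 1→0:  <0:foll t1 ->
7. deliver 0→1:  nop
8. propose(1,'p'):  <1:lead t1 p>
9. deliver 1→2:  <2:foll t1 p>
10. deliver 2→1:  nop
11. deliver 1→0:  <0:foll t1 p>
12. deliver 0→1:  nop
13. deliver 1→3:  <3:foll t1 p>
14. deliver 3→1:  nop
15. timeout(1):  <1:cand t2 p>
16. deliver 1→2:  <2:foll t2 p>
17. deliver 2→1:  nop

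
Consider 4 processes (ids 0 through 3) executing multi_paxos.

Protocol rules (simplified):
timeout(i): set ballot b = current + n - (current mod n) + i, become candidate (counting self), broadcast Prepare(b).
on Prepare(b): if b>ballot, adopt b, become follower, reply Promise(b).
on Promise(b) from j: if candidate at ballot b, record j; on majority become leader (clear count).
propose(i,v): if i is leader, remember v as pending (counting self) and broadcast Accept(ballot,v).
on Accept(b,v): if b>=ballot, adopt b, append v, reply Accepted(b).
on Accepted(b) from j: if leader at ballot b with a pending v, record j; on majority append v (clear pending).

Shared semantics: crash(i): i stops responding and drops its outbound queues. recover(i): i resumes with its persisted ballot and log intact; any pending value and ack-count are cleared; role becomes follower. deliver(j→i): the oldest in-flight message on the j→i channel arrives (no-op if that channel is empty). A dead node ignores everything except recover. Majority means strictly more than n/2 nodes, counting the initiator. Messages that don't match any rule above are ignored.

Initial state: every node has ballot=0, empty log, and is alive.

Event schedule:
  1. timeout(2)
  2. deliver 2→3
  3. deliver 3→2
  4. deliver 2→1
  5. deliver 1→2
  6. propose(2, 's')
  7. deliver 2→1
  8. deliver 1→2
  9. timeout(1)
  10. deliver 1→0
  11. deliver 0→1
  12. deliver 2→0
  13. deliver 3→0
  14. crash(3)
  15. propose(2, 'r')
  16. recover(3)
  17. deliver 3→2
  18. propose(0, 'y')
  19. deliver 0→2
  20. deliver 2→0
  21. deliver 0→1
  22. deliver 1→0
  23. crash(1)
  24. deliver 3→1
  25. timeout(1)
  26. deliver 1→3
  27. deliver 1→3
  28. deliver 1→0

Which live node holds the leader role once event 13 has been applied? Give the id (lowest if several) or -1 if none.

2

1. timeout(2):  <2:cand b6 ->
2. deliver 2→3:  <3:foll b6 ->
3. deliver 3→2:  nop
4. deliver 2→1:  <1:foll b6 ->
5. deliver 1→2:  <2:lead b6 ->
6. propose(2,'s'):  nop
7. deliver 2→1:  <1:foll b6 s>
8. deliver 1→2:  nop
9. timeout(1):  <1:cand b9 s>
10. deliver 1→0:  <0:foll b9 ->
11. deliver 0→1:  nop
12. deliver 2→0:  nop
13. deliver 3→0:  nop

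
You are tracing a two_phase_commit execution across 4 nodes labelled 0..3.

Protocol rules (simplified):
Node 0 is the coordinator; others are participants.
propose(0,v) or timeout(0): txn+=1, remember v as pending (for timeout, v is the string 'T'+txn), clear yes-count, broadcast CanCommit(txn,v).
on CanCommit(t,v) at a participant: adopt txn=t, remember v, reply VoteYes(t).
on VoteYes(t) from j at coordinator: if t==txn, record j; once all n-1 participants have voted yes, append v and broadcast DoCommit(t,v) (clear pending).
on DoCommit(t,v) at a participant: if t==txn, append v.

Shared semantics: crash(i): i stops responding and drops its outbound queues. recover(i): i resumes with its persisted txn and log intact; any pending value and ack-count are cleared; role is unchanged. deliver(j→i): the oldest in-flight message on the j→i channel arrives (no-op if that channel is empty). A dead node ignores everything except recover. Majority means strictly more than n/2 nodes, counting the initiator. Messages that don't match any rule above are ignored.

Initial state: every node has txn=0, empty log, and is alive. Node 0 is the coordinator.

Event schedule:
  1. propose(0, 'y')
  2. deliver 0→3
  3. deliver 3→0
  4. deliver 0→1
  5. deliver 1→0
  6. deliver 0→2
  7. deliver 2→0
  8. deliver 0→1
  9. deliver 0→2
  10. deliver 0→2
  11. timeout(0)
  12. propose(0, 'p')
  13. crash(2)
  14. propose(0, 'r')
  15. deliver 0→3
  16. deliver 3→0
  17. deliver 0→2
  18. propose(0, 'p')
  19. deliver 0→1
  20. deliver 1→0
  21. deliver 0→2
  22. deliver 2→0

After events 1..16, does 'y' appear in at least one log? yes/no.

e1 propose(0,'y'): 0[coor,t=1,-]
e2 deliver 0→3: 3[part,t=1,-]
e3 deliver 3→0: ·
e4 deliver 0→1: 1[part,t=1,-]
e5 deliver 1→0: ·
e6 deliver 0→2: 2[part,t=1,-]
e7 deliver 2→0: 0[coor,t=1,y]
e8 deliver 0→1: 1[part,t=1,y]
e9 deliver 0→2: 2[part,t=1,y]
e10 deliver 0→2: ·
e11 timeout(0): 0[coor,t=2,y]
e12 propose(0,'p'): 0[coor,t=3,y]
e13 crash(2): 2[✗part,t=1,y]
e14 propose(0,'r'): 0[coor,t=4,y]
e15 deliver 0→3: 3[part,t=1,y]
e16 deliver 3→0: ·

yes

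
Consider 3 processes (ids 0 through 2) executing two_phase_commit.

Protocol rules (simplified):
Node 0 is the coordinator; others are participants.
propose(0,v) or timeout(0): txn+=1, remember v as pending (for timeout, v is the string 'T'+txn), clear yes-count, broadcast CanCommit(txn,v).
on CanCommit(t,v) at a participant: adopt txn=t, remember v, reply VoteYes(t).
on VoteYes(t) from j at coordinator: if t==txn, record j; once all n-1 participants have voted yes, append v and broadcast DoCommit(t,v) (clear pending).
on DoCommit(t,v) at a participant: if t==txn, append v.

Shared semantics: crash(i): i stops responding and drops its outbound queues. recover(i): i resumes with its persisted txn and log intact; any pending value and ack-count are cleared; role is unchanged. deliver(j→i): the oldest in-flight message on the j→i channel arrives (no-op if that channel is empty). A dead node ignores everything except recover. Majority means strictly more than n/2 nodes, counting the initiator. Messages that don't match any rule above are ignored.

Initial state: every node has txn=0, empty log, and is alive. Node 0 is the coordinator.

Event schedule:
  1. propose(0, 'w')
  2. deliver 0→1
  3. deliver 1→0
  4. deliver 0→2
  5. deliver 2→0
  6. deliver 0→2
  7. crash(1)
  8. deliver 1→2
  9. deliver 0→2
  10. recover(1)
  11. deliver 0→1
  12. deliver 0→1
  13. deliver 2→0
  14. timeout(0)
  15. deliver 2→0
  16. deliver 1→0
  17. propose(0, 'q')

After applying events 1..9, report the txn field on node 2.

[1] propose(0,'w') → N0(coor t1 [-])
[2] deliver 0→1 → N1(part t1 [-])
[3] deliver 1→0 → ∅
[4] deliver 0→2 → N2(part t1 [-])
[5] deliver 2→0 → N0(coor t1 [w])
[6] deliver 0→2 → N2(part t1 [w])
[7] crash(1) → N1(✗part t1 [-])
[8] deliver 1→2 → ∅
[9] deliver 0→2 → ∅

1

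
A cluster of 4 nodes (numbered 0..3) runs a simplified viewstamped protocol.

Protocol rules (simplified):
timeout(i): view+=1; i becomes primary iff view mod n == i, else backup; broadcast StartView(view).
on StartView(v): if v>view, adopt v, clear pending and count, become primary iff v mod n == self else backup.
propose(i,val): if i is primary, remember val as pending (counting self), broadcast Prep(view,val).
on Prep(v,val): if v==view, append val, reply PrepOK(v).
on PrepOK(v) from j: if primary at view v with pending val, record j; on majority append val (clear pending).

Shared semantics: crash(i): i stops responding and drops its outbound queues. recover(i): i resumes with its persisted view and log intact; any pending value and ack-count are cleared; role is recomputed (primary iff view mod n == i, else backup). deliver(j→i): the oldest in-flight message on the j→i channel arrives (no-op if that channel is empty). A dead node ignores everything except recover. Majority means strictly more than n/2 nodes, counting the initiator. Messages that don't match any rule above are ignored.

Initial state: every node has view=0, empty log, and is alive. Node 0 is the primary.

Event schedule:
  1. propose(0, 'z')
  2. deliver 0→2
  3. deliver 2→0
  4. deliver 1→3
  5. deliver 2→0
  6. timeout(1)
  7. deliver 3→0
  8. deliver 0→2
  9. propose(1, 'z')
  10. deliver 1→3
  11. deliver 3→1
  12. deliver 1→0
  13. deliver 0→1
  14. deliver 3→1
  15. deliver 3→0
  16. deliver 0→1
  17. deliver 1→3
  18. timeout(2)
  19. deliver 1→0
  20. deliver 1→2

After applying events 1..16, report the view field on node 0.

1

[1] propose(0,'z') → ∅
[2] deliver 0→2 → N2(back v0 [z])
[3] deliver 2→0 → ∅
[4] deliver 1→3 → ∅
[5] deliver 2→0 → ∅
[6] timeout(1) → N1(prim v1 [-])
[7] deliver 3→0 → ∅
[8] deliver 0→2 → ∅
[9] propose(1,'z') → ∅
[10] deliver 1→3 → N3(back v1 [-])
[11] deliver 3→1 → ∅
[12] deliver 1→0 → N0(back v1 [-])
[13] deliver 0→1 → ∅
[14] deliver 3→1 → ∅
[15] deliver 3→0 → ∅
[16] deliver 0→1 → ∅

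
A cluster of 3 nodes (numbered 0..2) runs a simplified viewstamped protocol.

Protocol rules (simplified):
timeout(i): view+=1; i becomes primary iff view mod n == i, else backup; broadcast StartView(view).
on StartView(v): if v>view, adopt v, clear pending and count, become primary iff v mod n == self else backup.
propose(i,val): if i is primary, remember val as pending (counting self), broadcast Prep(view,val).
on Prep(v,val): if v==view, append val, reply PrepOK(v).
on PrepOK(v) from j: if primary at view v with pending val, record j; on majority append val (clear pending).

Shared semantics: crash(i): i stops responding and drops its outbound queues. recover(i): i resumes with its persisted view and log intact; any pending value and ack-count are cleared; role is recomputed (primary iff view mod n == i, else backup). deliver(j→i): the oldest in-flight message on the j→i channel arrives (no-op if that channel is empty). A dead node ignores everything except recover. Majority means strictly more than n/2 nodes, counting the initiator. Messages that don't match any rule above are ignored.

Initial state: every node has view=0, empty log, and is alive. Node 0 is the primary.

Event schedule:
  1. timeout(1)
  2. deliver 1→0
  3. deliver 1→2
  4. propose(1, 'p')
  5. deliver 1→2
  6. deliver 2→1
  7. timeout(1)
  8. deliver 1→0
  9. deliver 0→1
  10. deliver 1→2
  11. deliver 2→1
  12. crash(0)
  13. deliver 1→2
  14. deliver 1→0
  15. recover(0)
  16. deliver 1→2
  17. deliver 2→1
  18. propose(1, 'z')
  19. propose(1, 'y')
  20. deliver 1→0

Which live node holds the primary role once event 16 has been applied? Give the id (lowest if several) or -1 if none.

e1 timeout(1): 1[prim,v=1,-]
e2 deliver 1→0: 0[back,v=1,-]
e3 deliver 1→2: 2[back,v=1,-]
e4 propose(1,'p'): ·
e5 deliver 1→2: 2[back,v=1,p]
e6 deliver 2→1: 1[prim,v=1,p]
e7 timeout(1): 1[back,v=2,p]
e8 deliver 1→0: 0[back,v=1,p]
e9 deliver 0→1: ·
e10 deliver 1→2: 2[prim,v=2,p]
e11 deliver 2→1: ·
e12 crash(0): 0[✗back,v=1,p]
e13 deliver 1→2: ·
e14 deliver 1→0: ·
e15 recover(0): 0[back,v=1,p]
e16 deliver 1→2: ·

2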